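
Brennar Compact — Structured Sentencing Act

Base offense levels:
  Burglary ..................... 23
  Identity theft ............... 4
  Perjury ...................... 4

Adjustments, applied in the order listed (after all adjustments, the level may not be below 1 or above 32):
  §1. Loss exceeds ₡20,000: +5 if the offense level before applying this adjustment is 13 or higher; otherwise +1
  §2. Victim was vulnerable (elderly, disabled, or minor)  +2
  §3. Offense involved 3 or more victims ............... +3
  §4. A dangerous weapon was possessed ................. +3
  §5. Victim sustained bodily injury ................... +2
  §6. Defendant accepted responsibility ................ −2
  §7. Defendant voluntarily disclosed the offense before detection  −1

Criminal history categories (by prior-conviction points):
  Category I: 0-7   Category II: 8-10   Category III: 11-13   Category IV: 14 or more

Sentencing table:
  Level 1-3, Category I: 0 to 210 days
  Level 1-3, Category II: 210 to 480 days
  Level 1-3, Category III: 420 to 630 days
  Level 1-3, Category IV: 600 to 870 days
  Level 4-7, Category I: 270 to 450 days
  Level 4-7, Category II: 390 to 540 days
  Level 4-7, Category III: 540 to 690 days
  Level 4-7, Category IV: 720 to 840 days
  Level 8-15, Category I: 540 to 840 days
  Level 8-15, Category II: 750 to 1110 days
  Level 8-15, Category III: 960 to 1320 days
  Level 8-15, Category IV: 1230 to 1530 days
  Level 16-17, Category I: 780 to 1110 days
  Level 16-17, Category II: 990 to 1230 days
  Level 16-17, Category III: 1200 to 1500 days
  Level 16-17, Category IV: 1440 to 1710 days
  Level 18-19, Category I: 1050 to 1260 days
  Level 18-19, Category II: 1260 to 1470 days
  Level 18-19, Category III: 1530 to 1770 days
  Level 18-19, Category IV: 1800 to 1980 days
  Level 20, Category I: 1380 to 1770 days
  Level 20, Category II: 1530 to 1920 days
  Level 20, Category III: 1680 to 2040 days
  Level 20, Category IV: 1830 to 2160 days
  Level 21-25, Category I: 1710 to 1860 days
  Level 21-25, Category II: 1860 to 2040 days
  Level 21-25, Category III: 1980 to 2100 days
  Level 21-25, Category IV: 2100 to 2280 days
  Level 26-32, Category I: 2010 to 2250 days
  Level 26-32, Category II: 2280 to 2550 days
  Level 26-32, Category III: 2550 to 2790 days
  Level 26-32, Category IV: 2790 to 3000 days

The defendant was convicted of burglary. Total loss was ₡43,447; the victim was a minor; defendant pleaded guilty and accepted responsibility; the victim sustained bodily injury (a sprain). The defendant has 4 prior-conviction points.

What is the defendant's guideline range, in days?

2010-2250 days

Base offense level for burglary: 23.
§1 applies (level before this adjustment is 23 ≥ 13, so +5): 23 + 5 = 28.
§2 applies: 28 + 2 = 30.
§5 applies: 30 + 2 = 32.
§6 applies: 32 − 2 = 30.
Final offense level: 30.
Criminal history: 4 prior points → Category I (0-7).
Level 30 falls in the 26-32 band.
Grid: Level 26-32 × Category I = 2010-2250 days.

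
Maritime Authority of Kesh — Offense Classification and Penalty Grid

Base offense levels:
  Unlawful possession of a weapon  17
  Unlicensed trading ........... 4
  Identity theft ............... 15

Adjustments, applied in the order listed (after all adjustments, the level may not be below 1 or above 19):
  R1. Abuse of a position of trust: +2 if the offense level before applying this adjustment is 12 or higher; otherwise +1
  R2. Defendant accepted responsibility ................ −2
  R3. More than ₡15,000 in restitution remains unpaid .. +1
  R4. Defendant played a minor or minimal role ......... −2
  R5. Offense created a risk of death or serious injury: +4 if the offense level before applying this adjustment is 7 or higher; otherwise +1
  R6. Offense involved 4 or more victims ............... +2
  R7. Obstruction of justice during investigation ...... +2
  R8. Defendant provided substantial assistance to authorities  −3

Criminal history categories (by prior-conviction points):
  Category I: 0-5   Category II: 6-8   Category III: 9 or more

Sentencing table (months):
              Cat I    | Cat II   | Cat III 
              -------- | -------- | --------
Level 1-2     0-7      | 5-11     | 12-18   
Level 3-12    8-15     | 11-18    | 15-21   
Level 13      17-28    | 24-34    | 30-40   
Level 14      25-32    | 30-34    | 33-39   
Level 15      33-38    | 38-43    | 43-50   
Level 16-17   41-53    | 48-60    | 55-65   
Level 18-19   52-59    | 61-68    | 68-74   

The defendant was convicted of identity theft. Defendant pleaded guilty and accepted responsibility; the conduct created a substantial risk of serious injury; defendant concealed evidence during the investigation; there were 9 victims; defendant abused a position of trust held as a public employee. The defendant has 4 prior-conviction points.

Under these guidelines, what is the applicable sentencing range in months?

Base offense level for identity theft: 15.
R1 applies (level before this adjustment is 15 ≥ 12, so +2): 15 + 2 = 17.
R2 applies: 17 − 2 = 15.
R3 does not apply.
R5 applies (level before this adjustment is 15 ≥ 7, so +4): 15 + 4 = 19.
R6 applies: 19 + 2 = 21.
R7 applies: 21 + 2 = 23.
R8 does not apply.
Level 23 exceeds the maximum of 19; capped at 19.
Final offense level: 19.
Criminal history: 4 prior points → Category I (0-5).
Level 19 falls in the 18-19 band.
Grid: Level 18-19 × Category I = 52-59 months.

52-59 months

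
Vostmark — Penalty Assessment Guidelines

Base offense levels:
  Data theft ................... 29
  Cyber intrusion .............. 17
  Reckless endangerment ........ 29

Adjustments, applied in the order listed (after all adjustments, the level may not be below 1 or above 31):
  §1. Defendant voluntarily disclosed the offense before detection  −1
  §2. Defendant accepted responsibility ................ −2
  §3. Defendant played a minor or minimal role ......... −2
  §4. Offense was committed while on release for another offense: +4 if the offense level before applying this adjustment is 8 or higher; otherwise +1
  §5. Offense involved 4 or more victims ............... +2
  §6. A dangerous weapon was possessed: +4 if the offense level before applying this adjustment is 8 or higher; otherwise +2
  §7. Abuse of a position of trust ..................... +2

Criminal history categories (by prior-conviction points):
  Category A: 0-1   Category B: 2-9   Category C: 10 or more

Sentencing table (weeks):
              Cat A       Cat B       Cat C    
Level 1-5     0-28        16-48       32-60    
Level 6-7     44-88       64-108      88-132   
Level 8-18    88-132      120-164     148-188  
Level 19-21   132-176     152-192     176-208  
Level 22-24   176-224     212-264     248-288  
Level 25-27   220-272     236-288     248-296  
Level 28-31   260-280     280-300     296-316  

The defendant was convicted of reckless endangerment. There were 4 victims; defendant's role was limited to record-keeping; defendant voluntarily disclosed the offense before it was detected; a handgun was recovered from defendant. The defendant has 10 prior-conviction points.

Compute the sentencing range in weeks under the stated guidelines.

296-316 weeks

Base offense level for reckless endangerment: 29.
§1 applies: 29 − 1 = 28.
§3 applies: 28 − 2 = 26.
§5 applies: 26 + 2 = 28.
§6 applies (level before this adjustment is 28 ≥ 8, so +4): 28 + 4 = 32.
Level 32 exceeds the maximum of 31; capped at 31.
Final offense level: 31.
Criminal history: 10 prior points → Category C (10+).
Level 31 falls in the 28-31 band.
Grid: Level 28-31 × Category C = 296-316 weeks.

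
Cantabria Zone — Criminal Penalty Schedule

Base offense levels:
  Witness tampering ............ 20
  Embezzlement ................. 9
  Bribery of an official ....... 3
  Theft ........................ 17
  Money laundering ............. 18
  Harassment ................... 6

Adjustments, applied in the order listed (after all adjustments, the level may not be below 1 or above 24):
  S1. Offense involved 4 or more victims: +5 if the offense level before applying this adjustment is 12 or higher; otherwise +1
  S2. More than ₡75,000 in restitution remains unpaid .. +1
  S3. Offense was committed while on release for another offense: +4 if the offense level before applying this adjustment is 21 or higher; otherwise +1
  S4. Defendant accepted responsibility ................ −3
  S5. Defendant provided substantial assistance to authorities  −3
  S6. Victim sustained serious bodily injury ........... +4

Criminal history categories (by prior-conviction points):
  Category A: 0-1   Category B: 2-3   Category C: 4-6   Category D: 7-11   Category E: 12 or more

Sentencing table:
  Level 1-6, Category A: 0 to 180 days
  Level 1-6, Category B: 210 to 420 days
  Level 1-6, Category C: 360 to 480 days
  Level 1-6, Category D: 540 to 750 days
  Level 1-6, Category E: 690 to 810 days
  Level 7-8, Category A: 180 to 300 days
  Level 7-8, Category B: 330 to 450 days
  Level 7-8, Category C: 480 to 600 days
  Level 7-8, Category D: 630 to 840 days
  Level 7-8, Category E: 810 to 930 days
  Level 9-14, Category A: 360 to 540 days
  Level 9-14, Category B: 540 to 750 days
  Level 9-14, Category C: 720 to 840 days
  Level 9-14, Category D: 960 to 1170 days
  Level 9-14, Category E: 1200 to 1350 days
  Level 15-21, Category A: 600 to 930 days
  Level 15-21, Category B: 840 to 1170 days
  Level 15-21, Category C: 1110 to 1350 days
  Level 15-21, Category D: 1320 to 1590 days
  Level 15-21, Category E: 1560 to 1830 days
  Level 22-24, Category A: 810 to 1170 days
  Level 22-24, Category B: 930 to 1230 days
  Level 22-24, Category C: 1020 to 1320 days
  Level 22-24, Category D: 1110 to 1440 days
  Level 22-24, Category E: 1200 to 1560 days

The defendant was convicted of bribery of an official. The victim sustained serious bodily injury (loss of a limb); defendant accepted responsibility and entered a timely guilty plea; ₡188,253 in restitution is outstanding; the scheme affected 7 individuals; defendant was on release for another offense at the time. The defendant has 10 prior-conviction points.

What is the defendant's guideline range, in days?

Base offense level for bribery of an official: 3.
S1 applies (level before this adjustment is 3 < 12, so +1): 3 + 1 = 4.
S2 applies: 4 + 1 = 5.
S3 applies (level before this adjustment is 5 < 21, so +1): 5 + 1 = 6.
S4 applies: 6 − 3 = 3.
S5 does not apply.
S6 applies: 3 + 4 = 7.
Final offense level: 7.
Criminal history: 10 prior points → Category D (7-11).
Level 7 falls in the 7-8 band.
Grid: Level 7-8 × Category D = 630-840 days.

630-840 days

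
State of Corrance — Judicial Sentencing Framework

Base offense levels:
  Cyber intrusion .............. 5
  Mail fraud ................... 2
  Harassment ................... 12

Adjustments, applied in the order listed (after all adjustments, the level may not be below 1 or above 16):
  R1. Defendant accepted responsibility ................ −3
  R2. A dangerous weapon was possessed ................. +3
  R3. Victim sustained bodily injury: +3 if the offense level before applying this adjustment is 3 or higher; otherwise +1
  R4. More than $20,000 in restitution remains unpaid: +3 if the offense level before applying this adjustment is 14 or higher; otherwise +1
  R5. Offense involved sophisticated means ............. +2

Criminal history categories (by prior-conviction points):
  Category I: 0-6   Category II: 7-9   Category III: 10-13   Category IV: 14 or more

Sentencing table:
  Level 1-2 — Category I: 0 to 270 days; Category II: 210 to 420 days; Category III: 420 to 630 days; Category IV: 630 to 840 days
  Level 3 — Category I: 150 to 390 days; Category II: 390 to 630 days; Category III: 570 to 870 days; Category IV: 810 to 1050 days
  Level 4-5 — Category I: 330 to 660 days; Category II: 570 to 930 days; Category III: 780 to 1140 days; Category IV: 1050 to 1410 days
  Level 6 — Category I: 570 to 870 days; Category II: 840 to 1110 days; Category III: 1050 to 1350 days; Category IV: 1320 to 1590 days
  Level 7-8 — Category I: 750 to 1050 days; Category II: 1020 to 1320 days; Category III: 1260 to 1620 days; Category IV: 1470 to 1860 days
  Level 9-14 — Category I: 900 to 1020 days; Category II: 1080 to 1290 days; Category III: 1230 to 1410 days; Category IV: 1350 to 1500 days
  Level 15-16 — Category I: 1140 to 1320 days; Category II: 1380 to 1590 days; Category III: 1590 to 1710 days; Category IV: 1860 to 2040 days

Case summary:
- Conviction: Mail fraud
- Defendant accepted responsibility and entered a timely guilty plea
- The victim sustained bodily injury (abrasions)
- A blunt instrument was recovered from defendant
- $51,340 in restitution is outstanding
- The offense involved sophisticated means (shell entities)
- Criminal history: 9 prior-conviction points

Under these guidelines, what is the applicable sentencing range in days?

Base offense level for mail fraud: 2.
R1 applies: 2 − 3 = -1.
R2 applies: -1 + 3 = 2.
R3 applies (level before this adjustment is 2 < 3, so +1): 2 + 1 = 3.
R4 applies (level before this adjustment is 3 < 14, so +1): 3 + 1 = 4.
R5 applies: 4 + 2 = 6.
Final offense level: 6.
Criminal history: 9 prior points → Category II (7-9).
Level 6 falls in the 6 band.
Grid: Level 6 × Category II = 840-1110 days.

840-1110 days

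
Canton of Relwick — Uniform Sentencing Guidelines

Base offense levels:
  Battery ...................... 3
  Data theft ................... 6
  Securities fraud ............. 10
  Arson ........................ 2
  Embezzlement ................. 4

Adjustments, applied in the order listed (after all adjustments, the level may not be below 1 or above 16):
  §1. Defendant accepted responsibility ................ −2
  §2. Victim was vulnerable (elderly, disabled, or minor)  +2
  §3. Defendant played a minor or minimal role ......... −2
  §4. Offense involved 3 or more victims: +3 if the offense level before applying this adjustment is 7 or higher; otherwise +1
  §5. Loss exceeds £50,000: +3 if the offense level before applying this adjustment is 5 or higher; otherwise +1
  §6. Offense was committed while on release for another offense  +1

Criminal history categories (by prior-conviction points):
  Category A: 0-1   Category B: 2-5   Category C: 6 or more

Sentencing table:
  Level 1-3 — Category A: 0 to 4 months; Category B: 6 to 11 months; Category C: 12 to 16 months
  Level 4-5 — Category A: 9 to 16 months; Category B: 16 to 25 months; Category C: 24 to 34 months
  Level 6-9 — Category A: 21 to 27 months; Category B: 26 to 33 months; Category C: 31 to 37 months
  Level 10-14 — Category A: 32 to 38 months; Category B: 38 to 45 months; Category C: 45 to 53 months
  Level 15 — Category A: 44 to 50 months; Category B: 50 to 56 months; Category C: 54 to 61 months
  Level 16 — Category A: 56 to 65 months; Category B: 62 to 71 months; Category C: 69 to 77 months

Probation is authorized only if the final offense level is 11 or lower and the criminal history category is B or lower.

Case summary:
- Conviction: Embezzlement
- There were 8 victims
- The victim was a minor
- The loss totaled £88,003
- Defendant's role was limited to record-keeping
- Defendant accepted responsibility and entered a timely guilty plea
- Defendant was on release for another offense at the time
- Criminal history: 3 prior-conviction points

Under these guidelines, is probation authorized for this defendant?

Base offense level for embezzlement: 4.
§1 applies: 4 − 2 = 2.
§2 applies: 2 + 2 = 4.
§3 applies: 4 − 2 = 2.
§4 applies (level before this adjustment is 2 < 7, so +1): 2 + 1 = 3.
§5 applies (level before this adjustment is 3 < 5, so +1): 3 + 1 = 4.
§6 applies: 4 + 1 = 5.
Final offense level: 5.
Criminal history: 3 prior points → Category B (2-5).
Level 5 falls in the 4-5 band.
Grid: Level 4-5 × Category B = 16-25 months.
Probation check: level 5 ≤ 11 and category B ≤ B → eligible.

Yes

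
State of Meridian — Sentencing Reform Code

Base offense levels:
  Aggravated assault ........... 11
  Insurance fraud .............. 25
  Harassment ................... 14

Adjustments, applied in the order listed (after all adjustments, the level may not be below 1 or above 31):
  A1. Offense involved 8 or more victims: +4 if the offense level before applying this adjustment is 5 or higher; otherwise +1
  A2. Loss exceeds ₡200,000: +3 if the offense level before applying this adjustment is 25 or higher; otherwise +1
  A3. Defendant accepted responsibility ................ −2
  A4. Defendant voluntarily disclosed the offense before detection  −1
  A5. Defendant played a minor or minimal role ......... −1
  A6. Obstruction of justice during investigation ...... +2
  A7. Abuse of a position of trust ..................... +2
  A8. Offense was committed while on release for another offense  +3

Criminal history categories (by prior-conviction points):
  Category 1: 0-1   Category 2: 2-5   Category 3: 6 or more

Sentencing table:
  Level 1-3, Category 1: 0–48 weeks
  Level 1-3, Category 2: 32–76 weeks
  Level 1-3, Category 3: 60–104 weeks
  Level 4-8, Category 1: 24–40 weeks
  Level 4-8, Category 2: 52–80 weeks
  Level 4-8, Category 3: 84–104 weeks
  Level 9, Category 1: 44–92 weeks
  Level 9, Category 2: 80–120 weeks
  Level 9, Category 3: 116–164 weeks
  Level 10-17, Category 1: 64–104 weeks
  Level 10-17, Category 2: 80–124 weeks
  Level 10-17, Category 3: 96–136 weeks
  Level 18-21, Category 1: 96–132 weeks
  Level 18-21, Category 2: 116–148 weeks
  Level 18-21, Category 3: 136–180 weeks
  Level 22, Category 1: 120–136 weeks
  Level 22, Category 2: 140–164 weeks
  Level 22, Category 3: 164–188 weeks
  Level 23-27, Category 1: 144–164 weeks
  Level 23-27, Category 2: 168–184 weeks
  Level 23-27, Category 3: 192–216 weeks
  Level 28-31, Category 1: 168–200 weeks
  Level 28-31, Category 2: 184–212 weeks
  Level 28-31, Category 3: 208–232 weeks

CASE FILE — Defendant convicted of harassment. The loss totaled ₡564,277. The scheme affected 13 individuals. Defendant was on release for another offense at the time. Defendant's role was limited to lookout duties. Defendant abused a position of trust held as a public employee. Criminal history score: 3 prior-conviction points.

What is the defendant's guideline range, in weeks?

168-184 weeks

Base offense level for harassment: 14.
A1 applies (level before this adjustment is 14 ≥ 5, so +4): 14 + 4 = 18.
A2 applies (level before this adjustment is 18 < 25, so +1): 18 + 1 = 19.
A3 does not apply.
A5 applies: 19 − 1 = 18.
A6 does not apply.
A7 applies: 18 + 2 = 20.
A8 applies: 20 + 3 = 23.
Final offense level: 23.
Criminal history: 3 prior points → Category 2 (2-5).
Level 23 falls in the 23-27 band.
Grid: Level 23-27 × Category 2 = 168-184 weeks.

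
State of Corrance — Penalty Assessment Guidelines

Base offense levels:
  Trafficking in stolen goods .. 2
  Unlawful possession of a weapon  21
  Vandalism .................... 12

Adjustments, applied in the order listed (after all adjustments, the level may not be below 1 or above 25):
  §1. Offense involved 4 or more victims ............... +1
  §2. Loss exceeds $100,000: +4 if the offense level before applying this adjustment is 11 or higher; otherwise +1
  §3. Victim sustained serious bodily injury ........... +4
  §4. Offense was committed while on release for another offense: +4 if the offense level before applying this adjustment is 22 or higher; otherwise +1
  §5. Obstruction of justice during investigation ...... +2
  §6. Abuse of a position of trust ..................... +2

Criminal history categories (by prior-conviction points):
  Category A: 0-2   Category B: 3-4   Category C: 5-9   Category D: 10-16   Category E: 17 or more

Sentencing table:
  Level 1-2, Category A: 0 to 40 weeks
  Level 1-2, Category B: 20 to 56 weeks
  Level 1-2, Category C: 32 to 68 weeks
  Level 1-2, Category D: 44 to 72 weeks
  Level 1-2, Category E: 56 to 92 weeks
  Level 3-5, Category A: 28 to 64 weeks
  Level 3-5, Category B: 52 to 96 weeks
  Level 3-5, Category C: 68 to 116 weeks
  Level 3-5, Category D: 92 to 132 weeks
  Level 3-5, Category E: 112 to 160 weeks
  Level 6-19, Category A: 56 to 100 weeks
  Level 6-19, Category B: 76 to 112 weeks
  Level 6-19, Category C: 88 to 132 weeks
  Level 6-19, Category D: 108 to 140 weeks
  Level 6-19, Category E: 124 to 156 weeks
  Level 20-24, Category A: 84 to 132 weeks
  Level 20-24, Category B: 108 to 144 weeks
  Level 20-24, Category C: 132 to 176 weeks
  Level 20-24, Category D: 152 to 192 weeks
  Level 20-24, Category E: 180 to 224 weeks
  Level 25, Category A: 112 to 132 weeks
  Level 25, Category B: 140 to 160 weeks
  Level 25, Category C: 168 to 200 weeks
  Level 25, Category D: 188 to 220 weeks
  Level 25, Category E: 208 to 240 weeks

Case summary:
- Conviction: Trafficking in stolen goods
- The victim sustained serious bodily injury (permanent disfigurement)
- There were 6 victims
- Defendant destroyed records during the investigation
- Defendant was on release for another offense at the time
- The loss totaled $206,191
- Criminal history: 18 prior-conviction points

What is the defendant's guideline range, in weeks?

124-156 weeks

Base offense level for trafficking in stolen goods: 2.
§1 applies: 2 + 1 = 3.
§2 applies (level before this adjustment is 3 < 11, so +1): 3 + 1 = 4.
§3 applies: 4 + 4 = 8.
§4 applies (level before this adjustment is 8 < 22, so +1): 8 + 1 = 9.
§5 applies: 9 + 2 = 11.
§6 does not apply.
Final offense level: 11.
Criminal history: 18 prior points → Category E (17+).
Level 11 falls in the 6-19 band.
Grid: Level 6-19 × Category E = 124-156 weeks.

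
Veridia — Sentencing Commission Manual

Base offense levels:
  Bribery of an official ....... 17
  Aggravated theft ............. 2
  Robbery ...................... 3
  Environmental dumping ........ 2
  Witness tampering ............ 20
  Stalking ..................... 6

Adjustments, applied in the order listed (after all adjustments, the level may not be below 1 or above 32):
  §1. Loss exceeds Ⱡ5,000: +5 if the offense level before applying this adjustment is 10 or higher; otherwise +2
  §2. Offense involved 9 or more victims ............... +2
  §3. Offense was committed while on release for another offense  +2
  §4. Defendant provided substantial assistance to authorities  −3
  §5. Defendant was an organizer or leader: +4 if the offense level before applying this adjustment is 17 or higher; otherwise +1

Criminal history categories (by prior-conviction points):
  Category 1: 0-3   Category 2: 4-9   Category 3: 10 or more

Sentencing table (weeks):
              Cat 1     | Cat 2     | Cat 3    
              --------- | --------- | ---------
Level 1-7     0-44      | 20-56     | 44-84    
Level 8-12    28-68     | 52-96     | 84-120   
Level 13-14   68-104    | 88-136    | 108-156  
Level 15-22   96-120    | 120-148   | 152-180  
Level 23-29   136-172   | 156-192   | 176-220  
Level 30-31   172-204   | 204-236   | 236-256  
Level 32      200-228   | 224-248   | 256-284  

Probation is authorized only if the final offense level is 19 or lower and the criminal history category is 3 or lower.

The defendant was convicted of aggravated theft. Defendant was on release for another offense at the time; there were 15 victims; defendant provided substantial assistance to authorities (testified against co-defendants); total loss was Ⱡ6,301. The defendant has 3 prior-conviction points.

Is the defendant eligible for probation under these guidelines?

Base offense level for aggravated theft: 2.
§1 applies (level before this adjustment is 2 < 10, so +2): 2 + 2 = 4.
§2 applies: 4 + 2 = 6.
§3 applies: 6 + 2 = 8.
§4 applies: 8 − 3 = 5.
§5 does not apply.
Final offense level: 5.
Criminal history: 3 prior points → Category 1 (0-3).
Level 5 falls in the 1-7 band.
Grid: Level 1-7 × Category 1 = 0-44 weeks.
Probation check: level 5 ≤ 19 and category 1 ≤ 3 → eligible.

Yes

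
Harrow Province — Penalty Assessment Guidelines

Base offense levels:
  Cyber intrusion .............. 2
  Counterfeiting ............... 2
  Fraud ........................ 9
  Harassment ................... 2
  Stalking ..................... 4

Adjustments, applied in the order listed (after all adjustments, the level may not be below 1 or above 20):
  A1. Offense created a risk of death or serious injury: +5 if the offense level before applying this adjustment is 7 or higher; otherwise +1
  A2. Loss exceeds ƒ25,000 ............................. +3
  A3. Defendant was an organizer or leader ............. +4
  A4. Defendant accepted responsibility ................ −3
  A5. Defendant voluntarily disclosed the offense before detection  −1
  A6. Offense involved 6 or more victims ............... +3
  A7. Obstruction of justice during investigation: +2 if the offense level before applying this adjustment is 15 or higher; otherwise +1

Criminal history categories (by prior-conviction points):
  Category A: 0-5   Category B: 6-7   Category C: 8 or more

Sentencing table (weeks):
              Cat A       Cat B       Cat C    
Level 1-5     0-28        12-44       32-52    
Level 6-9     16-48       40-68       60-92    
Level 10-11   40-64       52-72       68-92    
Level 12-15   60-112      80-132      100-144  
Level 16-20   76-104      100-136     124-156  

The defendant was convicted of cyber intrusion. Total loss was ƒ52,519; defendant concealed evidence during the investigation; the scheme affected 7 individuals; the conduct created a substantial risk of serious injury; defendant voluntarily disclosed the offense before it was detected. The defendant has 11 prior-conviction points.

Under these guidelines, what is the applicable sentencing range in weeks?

Base offense level for cyber intrusion: 2.
A1 applies (level before this adjustment is 2 < 7, so +1): 2 + 1 = 3.
A2 applies: 3 + 3 = 6.
A3 does not apply.
A4 does not apply.
A5 applies: 6 − 1 = 5.
A6 applies: 5 + 3 = 8.
A7 applies (level before this adjustment is 8 < 15, so +1): 8 + 1 = 9.
Final offense level: 9.
Criminal history: 11 prior points → Category C (8+).
Level 9 falls in the 6-9 band.
Grid: Level 6-9 × Category C = 60-92 weeks.

60-92 weeks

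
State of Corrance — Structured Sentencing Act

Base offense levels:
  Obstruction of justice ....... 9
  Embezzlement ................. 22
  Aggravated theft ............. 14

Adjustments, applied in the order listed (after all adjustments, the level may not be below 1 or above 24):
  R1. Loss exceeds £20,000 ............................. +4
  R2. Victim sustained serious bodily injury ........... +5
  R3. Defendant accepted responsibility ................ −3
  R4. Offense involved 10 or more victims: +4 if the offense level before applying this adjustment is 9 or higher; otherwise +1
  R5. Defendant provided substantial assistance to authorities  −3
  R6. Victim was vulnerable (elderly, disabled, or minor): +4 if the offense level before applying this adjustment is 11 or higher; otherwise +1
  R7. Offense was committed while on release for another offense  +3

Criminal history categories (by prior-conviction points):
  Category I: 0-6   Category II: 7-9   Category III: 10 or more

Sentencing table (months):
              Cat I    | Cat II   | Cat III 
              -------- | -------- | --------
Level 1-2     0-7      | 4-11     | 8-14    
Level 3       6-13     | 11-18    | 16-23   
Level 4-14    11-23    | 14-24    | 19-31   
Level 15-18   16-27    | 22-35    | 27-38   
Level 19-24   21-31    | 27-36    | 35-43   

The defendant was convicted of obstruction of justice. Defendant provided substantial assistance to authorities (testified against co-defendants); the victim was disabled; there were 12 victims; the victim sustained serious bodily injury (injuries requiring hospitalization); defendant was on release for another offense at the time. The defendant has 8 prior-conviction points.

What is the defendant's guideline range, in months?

27-36 months

Base offense level for obstruction of justice: 9.
R1 does not apply.
R2 applies: 9 + 5 = 14.
R3 does not apply.
R4 applies (level before this adjustment is 14 ≥ 9, so +4): 14 + 4 = 18.
R5 applies: 18 − 3 = 15.
R6 applies (level before this adjustment is 15 ≥ 11, so +4): 15 + 4 = 19.
R7 applies: 19 + 3 = 22.
Final offense level: 22.
Criminal history: 8 prior points → Category II (7-9).
Level 22 falls in the 19-24 band.
Grid: Level 19-24 × Category II = 27-36 months.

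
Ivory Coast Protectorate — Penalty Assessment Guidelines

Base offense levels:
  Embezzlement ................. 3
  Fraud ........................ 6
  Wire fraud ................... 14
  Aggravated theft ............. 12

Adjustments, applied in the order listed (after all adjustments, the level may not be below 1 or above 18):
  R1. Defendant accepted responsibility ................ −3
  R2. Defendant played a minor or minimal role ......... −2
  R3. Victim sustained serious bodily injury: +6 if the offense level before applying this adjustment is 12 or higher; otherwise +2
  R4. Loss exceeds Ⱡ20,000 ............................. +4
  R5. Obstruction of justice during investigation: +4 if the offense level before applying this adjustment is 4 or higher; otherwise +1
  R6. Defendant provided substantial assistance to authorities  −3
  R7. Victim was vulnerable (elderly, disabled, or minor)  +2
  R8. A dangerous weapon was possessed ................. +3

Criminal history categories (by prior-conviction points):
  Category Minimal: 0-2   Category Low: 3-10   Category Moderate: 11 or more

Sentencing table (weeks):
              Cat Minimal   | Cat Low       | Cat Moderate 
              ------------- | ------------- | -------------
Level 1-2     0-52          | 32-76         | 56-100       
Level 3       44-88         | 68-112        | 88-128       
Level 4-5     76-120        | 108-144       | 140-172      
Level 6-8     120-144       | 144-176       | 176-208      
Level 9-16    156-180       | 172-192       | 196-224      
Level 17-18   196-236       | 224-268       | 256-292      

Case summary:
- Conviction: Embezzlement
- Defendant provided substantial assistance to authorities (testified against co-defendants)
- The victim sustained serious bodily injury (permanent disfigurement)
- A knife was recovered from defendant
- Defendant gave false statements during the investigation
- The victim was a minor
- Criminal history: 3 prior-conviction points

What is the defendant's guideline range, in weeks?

172-192 weeks

Base offense level for embezzlement: 3.
R3 applies (level before this adjustment is 3 < 12, so +2): 3 + 2 = 5.
R5 applies (level before this adjustment is 5 ≥ 4, so +4): 5 + 4 = 9.
R6 applies: 9 − 3 = 6.
R7 applies: 6 + 2 = 8.
R8 applies: 8 + 3 = 11.
Final offense level: 11.
Criminal history: 3 prior points → Category Low (3-10).
Level 11 falls in the 9-16 band.
Grid: Level 9-16 × Category Low = 172-192 weeks.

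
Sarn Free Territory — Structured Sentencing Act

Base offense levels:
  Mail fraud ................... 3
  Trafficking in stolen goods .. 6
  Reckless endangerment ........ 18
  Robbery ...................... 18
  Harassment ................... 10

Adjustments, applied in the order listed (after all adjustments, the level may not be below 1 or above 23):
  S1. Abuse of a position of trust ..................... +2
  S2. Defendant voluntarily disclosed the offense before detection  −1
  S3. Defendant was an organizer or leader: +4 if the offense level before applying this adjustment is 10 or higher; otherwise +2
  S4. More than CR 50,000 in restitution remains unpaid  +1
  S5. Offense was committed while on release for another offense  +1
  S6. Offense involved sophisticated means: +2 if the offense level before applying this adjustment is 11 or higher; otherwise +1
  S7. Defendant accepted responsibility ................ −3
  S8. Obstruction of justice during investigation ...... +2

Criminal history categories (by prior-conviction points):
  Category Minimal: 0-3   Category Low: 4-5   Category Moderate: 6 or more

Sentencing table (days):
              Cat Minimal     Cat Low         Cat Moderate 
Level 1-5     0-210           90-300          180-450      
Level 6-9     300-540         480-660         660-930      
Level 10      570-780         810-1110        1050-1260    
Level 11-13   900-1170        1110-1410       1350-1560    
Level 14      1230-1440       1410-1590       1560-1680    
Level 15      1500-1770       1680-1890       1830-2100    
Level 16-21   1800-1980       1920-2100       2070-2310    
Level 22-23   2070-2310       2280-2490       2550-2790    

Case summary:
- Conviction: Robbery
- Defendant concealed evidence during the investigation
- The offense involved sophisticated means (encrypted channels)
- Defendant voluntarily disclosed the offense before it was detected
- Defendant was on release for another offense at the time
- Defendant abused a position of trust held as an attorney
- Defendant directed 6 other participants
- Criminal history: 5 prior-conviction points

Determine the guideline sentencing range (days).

Base offense level for robbery: 18.
S1 applies: 18 + 2 = 20.
S2 applies: 20 − 1 = 19.
S3 applies (level before this adjustment is 19 ≥ 10, so +4): 19 + 4 = 23.
S5 applies: 23 + 1 = 24.
S6 applies (level before this adjustment is 24 ≥ 11, so +2): 24 + 2 = 26.
S8 applies: 26 + 2 = 28.
Level 28 exceeds the maximum of 23; capped at 23.
Final offense level: 23.
Criminal history: 5 prior points → Category Low (4-5).
Level 23 falls in the 22-23 band.
Grid: Level 22-23 × Category Low = 2280-2490 days.

2280-2490 days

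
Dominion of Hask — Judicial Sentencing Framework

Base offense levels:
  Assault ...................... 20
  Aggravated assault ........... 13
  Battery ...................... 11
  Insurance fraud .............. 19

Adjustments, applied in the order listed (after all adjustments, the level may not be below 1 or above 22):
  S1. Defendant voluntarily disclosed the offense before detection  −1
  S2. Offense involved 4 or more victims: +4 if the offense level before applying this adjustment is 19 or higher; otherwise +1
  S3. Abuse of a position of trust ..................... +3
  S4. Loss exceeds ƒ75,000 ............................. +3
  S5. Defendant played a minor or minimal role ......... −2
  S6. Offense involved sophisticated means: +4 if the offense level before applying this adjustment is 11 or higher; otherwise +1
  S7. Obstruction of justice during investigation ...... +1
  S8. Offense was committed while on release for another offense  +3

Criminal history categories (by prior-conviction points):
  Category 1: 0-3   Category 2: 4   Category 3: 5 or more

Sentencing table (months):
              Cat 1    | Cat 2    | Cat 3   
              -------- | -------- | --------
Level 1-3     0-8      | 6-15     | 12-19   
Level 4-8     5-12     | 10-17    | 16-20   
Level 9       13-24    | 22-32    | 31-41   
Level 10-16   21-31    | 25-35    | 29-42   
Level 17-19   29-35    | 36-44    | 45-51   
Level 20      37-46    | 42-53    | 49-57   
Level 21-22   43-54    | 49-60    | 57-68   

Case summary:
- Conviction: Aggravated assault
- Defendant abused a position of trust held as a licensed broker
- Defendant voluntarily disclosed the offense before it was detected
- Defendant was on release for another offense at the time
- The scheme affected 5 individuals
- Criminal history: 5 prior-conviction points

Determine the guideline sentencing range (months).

45-51 months

Base offense level for aggravated assault: 13.
S1 applies: 13 − 1 = 12.
S2 applies (level before this adjustment is 12 < 19, so +1): 12 + 1 = 13.
S3 applies: 13 + 3 = 16.
S4 does not apply.
S8 applies: 16 + 3 = 19.
Final offense level: 19.
Criminal history: 5 prior points → Category 3 (5+).
Level 19 falls in the 17-19 band.
Grid: Level 17-19 × Category 3 = 45-51 months.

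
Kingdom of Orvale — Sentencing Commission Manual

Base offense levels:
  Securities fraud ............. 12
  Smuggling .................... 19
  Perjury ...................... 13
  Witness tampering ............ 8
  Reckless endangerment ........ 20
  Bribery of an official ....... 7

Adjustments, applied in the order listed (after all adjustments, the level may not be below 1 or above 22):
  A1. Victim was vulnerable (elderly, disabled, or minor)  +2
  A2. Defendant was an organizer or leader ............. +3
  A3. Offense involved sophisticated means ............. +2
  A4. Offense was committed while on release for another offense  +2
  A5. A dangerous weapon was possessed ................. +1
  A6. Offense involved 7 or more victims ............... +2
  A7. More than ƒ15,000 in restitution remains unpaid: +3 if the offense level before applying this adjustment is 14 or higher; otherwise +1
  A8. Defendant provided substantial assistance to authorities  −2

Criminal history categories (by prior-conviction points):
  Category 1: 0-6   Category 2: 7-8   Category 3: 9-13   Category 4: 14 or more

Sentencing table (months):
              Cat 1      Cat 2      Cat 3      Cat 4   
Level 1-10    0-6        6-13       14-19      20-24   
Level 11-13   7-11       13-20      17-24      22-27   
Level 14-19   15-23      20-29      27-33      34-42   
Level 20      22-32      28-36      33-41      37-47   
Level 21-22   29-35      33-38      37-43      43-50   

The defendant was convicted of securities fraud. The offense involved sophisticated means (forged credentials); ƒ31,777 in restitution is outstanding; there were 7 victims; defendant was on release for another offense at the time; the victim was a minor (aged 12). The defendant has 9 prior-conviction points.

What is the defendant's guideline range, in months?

37-43 months

Base offense level for securities fraud: 12.
A1 applies: 12 + 2 = 14.
A2 does not apply.
A3 applies: 14 + 2 = 16.
A4 applies: 16 + 2 = 18.
A6 applies: 18 + 2 = 20.
A7 applies (level before this adjustment is 20 ≥ 14, so +3): 20 + 3 = 23.
Level 23 exceeds the maximum of 22; capped at 22.
Final offense level: 22.
Criminal history: 9 prior points → Category 3 (9-13).
Level 22 falls in the 21-22 band.
Grid: Level 21-22 × Category 3 = 37-43 months.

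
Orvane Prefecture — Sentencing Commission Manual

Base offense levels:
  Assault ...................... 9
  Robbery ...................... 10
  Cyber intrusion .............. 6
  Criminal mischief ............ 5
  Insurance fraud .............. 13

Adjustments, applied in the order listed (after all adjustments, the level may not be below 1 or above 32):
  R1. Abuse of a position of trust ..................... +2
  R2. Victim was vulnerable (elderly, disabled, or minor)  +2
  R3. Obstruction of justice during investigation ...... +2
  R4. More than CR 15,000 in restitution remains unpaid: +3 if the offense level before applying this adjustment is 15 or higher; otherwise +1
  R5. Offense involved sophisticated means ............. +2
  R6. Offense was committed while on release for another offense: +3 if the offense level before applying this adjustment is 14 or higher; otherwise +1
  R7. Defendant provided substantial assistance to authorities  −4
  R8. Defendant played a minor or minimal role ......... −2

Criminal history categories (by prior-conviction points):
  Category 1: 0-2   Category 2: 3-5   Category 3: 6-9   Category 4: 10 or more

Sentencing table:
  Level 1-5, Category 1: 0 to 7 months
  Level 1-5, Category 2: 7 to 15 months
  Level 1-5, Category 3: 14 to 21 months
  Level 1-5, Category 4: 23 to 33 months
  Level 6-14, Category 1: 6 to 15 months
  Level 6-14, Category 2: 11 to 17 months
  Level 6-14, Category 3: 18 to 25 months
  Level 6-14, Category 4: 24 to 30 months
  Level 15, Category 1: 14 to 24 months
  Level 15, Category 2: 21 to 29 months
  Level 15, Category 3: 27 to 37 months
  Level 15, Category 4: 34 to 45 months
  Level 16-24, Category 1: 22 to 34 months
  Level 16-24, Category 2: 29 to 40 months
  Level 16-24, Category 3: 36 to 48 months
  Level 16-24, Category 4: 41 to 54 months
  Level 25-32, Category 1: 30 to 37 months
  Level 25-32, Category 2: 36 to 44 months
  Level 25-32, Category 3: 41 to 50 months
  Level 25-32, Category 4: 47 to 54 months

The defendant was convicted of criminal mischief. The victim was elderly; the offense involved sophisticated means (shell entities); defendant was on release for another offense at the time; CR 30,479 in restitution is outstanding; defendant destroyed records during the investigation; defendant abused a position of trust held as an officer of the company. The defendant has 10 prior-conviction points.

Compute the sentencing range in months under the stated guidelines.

41-54 months

Base offense level for criminal mischief: 5.
R1 applies: 5 + 2 = 7.
R2 applies: 7 + 2 = 9.
R3 applies: 9 + 2 = 11.
R4 applies (level before this adjustment is 11 < 15, so +1): 11 + 1 = 12.
R5 applies: 12 + 2 = 14.
R6 applies (level before this adjustment is 14 ≥ 14, so +3): 14 + 3 = 17.
R7 does not apply.
R8 does not apply.
Final offense level: 17.
Criminal history: 10 prior points → Category 4 (10+).
Level 17 falls in the 16-24 band.
Grid: Level 16-24 × Category 4 = 41-54 months.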